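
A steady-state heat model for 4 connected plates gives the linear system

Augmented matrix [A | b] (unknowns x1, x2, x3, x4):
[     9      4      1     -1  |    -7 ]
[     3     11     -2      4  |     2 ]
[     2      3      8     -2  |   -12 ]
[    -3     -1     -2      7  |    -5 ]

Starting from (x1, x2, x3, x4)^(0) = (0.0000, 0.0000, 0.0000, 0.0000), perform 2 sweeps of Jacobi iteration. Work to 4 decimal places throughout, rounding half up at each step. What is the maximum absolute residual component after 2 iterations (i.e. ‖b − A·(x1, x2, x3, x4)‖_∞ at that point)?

Iteration 1:
  x1 = (-7 - (4)·0.0000 - (1)·0.0000 - (-1)·0.0000) / (9) = -0.7778
  x2 = (2 - (3)·0.0000 - (-2)·0.0000 - (4)·0.0000) / (11) = 0.1818
  x3 = (-12 - (2)·0.0000 - (3)·0.0000 - (-2)·0.0000) / (8) = -1.5000
  x4 = (-5 - (-3)·0.0000 - (-1)·0.0000 - (-2)·0.0000) / (7) = -0.7143
Iteration 2:
  x1 = (-7 - (4)·0.1818 - (1)·-1.5000 - (-1)·-0.7143) / (9) = -0.7713
  x2 = (2 - (3)·-0.7778 - (-2)·-1.5000 - (4)·-0.7143) / (11) = 0.3810
  x3 = (-12 - (2)·-0.7778 - (3)·0.1818 - (-2)·-0.7143) / (8) = -1.5523
  x4 = (-5 - (-3)·-0.7778 - (-1)·0.1818 - (-2)·-1.5000) / (7) = -1.4502
Residual b − A·x = (-1.4802, 2.8191, -2.0824, 0.1139); ∞-norm = 2.8191

2.8191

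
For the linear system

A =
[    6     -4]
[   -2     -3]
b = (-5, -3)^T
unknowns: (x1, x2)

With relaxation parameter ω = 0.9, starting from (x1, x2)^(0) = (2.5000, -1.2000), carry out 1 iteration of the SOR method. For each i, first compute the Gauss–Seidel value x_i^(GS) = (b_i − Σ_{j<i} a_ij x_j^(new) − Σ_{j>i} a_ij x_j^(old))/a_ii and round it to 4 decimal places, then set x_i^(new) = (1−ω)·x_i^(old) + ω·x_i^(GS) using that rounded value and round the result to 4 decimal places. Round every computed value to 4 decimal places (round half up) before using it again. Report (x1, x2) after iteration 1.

Iteration 1:
  x1: GS value = (-5 - (-4)·-1.2000) / (6) = -1.6333;  x1 ← (1−ω)·2.5000 + ω·-1.6333 = -1.2200
  x2: GS value = (-3 - (-2)·-1.2200) / (-3) = 1.8133;  x2 ← (1−ω)·-1.2000 + ω·1.8133 = 1.5120

(-1.2200, 1.5120)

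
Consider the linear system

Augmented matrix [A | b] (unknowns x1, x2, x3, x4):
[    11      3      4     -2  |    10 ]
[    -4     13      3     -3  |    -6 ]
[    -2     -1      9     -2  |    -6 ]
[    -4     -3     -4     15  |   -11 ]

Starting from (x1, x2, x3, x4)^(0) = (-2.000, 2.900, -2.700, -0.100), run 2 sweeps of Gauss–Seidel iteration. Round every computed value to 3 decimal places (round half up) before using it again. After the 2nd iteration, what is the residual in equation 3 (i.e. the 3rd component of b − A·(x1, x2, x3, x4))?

-0.513

Iteration 1:
  x1 = (10 - (3)·2.900 - (4)·-2.700 - (-2)·-0.100) / (11) = 1.082
  x2 = (-6 - (-4)·1.082 - (3)·-2.700 - (-3)·-0.100) / (13) = 0.471
  x3 = (-6 - (-2)·1.082 - (-1)·0.471 - (-2)·-0.100) / (9) = -0.396
  x4 = (-11 - (-4)·1.082 - (-3)·0.471 - (-4)·-0.396) / (15) = -0.456
Iteration 2:
  x1 = (10 - (3)·0.471 - (4)·-0.396 - (-2)·-0.456) / (11) = 0.842
  x2 = (-6 - (-4)·0.842 - (3)·-0.396 - (-3)·-0.456) / (13) = -0.216
  x3 = (-6 - (-2)·0.842 - (-1)·-0.216 - (-2)·-0.456) / (9) = -0.605
  x4 = (-11 - (-4)·0.842 - (-3)·-0.216 - (-4)·-0.605) / (15) = -0.713
Residual b − A·x = (2.380, -0.148, -0.513, -0.005)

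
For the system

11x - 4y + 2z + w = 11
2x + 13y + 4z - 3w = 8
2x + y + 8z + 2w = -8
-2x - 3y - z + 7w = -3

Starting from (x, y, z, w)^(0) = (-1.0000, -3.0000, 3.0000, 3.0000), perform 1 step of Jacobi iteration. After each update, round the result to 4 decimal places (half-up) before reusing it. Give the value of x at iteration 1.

-0.9091

Iteration 1:
  x = (11 - (-4)·-3.0000 - (2)·3.0000 - (1)·3.0000) / (11) = -0.9091
  y = (8 - (2)·-1.0000 - (4)·3.0000 - (-3)·3.0000) / (13) = 0.5385
  z = (-8 - (2)·-1.0000 - (1)·-3.0000 - (2)·3.0000) / (8) = -1.1250
  w = (-3 - (-2)·-1.0000 - (-3)·-3.0000 - (-1)·3.0000) / (7) = -1.5714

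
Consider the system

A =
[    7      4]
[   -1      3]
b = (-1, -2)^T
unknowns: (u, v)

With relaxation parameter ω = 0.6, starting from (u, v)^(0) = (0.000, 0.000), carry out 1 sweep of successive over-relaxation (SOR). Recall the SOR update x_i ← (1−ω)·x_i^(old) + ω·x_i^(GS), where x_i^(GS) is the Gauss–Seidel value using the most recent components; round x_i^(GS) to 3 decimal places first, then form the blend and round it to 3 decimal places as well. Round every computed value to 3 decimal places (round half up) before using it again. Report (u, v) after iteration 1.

(-0.086, -0.417)

Iteration 1:
  u: GS value = (-1 - (4)·0.000) / (7) = -0.143;  u ← (1−ω)·0.000 + ω·-0.143 = -0.086
  v: GS value = (-2 - (-1)·-0.086) / (3) = -0.695;  v ← (1−ω)·0.000 + ω·-0.695 = -0.417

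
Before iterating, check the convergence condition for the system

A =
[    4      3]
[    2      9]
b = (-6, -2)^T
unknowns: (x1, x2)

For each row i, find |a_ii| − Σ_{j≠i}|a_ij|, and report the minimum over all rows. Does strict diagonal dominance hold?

1

row 1: |4| − (3) = 1
row 2: |9| − (2) = 7
minimum over rows = 1 → strictly diagonally dominant (convergence guaranteed)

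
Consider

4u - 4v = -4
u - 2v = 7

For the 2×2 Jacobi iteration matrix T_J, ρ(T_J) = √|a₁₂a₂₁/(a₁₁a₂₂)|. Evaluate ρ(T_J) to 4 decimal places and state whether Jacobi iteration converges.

0.7071

a₁₂a₂₁/(a₁₁a₂₂) = (-4)·(1) / ((4)·(-2)) = 0.500000
ρ = √|0.500000| = √0.500000 = 0.7071
ρ < 1, so Jacobi converges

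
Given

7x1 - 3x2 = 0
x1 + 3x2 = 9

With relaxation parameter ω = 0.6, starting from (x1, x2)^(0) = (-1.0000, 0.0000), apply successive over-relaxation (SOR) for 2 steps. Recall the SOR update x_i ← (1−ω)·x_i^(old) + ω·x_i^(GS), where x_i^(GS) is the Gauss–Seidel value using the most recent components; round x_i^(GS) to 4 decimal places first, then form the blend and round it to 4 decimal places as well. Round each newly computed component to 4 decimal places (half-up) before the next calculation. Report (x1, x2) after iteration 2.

(0.3234, 2.4873)

Iteration 1:
  x1: GS value = (0 - (-3)·0.0000) / (7) = 0.0000;  x1 ← (1−ω)·-1.0000 + ω·0.0000 = -0.4000
  x2: GS value = (9 - (1)·-0.4000) / (3) = 3.1333;  x2 ← (1−ω)·0.0000 + ω·3.1333 = 1.8800
Iteration 2:
  x1: GS value = (0 - (-3)·1.8800) / (7) = 0.8057;  x1 ← (1−ω)·-0.4000 + ω·0.8057 = 0.3234
  x2: GS value = (9 - (1)·0.3234) / (3) = 2.8922;  x2 ← (1−ω)·1.8800 + ω·2.8922 = 2.4873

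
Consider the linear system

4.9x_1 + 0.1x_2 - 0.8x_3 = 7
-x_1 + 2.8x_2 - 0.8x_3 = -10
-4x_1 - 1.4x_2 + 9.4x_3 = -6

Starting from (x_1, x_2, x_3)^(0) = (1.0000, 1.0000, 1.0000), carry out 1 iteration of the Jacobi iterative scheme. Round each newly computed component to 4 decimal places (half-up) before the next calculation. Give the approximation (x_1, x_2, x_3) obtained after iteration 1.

(1.5714, -2.9286, -0.0638)

Iteration 1:
  x_1 = (7 - (0.1)·1.0000 - (-0.8)·1.0000) / (4.9) = 1.5714
  x_2 = (-10 - (-1)·1.0000 - (-0.8)·1.0000) / (2.8) = -2.9286
  x_3 = (-6 - (-4)·1.0000 - (-1.4)·1.0000) / (9.4) = -0.0638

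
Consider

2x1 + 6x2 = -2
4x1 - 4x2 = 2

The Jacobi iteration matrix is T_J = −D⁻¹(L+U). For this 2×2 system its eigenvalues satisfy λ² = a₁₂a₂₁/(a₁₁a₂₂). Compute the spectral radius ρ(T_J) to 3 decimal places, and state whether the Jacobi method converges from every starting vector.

1.732

a₁₂a₂₁/(a₁₁a₂₂) = (6)·(4) / ((2)·(-4)) = -3.000000
ρ = √|-3.000000| = √3.000000 = 1.732
ρ > 1, so Jacobi diverges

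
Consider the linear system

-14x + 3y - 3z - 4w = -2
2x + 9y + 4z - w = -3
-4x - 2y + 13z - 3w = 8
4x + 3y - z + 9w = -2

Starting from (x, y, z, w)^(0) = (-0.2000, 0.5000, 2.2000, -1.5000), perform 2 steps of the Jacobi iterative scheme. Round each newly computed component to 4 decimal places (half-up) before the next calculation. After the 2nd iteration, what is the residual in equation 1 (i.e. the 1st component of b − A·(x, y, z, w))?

Iteration 1:
  x = (-2 - (3)·0.5000 - (-3)·2.2000 - (-4)·-1.5000) / (-14) = 0.2071
  y = (-3 - (2)·-0.2000 - (4)·2.2000 - (-1)·-1.5000) / (9) = -1.4333
  z = (8 - (-4)·-0.2000 - (-2)·0.5000 - (-3)·-1.5000) / (13) = 0.2846
  w = (-2 - (4)·-0.2000 - (3)·0.5000 - (-1)·2.2000) / (9) = -0.0556
Iteration 2:
  x = (-2 - (3)·-1.4333 - (-3)·0.2846 - (-4)·-0.0556) / (-14) = -0.2094
  y = (-3 - (2)·0.2071 - (4)·0.2846 - (-1)·-0.0556) / (9) = -0.5120
  z = (8 - (-4)·0.2071 - (-2)·-1.4333 - (-3)·-0.0556) / (13) = 0.4458
  w = (-2 - (4)·0.2071 - (3)·-1.4333 - (-1)·0.2846) / (9) = 0.1951
Residual b − A·x = (-1.2778, 0.4387, 0.9283, -0.9365)

-1.2778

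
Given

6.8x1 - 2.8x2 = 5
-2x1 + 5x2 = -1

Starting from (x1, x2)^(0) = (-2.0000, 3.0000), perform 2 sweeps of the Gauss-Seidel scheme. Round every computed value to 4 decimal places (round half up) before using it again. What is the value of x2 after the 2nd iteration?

Iteration 1:
  x1 = (5 - (-2.8)·3.0000) / (6.8) = 1.9706
  x2 = (-1 - (-2)·1.9706) / (5) = 0.5882
Iteration 2:
  x1 = (5 - (-2.8)·0.5882) / (6.8) = 0.9775
  x2 = (-1 - (-2)·0.9775) / (5) = 0.1910

0.1910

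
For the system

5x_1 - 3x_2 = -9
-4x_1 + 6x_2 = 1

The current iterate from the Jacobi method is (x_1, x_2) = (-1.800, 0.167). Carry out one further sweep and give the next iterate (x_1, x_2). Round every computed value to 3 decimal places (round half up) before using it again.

One sweep:
  x_1 = (-9 - (-3)·0.167) / (5) = -1.700
  x_2 = (1 - (-4)·-1.800) / (6) = -1.033

(-1.700, -1.033)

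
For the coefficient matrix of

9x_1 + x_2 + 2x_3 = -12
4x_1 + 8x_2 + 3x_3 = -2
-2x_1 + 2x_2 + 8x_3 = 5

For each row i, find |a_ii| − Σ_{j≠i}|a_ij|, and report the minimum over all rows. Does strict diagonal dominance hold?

1

row 1: |9| − (1+2) = 6
row 2: |8| − (4+3) = 1
row 3: |8| − (2+2) = 4
minimum over rows = 1 → strictly diagonally dominant (convergence guaranteed)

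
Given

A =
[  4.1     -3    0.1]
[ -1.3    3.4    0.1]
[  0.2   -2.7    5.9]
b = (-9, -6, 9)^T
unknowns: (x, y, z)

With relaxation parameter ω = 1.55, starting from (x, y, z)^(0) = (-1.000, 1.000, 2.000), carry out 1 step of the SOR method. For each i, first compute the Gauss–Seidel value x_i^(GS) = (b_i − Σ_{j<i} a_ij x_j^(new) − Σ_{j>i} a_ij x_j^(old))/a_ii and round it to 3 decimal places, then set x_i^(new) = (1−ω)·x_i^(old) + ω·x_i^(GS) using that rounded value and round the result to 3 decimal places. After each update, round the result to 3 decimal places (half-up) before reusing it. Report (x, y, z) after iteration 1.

(-1.794, -4.439, -1.790)

Iteration 1:
  x: GS value = (-9 - (-3)·1.000 - (0.1)·2.000) / (4.1) = -1.512;  x ← (1−ω)·-1.000 + ω·-1.512 = -1.794
  y: GS value = (-6 - (-1.3)·-1.794 - (0.1)·2.000) / (3.4) = -2.509;  y ← (1−ω)·1.000 + ω·-2.509 = -4.439
  z: GS value = (9 - (0.2)·-1.794 - (-2.7)·-4.439) / (5.9) = -0.445;  z ← (1−ω)·2.000 + ω·-0.445 = -1.790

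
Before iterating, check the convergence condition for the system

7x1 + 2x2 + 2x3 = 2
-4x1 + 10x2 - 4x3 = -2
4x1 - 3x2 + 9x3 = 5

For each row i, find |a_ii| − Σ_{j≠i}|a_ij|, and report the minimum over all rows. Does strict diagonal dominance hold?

row 1: |7| − (2+2) = 3
row 2: |10| − (4+4) = 2
row 3: |9| − (4+3) = 2
minimum over rows = 2 → strictly diagonally dominant (convergence guaranteed)

2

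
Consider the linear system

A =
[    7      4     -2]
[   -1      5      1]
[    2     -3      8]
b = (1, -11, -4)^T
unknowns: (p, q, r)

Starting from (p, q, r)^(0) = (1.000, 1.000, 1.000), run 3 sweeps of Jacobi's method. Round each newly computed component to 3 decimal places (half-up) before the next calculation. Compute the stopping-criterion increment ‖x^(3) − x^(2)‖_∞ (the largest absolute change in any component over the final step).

Iteration 1:
  p = (1 - (4)·1.000 - (-2)·1.000) / (7) = -0.143
  q = (-11 - (-1)·1.000 - (1)·1.000) / (5) = -2.200
  r = (-4 - (2)·1.000 - (-3)·1.000) / (8) = -0.375
Iteration 2:
  p = (1 - (4)·-2.200 - (-2)·-0.375) / (7) = 1.293
  q = (-11 - (-1)·-0.143 - (1)·-0.375) / (5) = -2.154
  r = (-4 - (2)·-0.143 - (-3)·-2.200) / (8) = -1.289
Iteration 3:
  p = (1 - (4)·-2.154 - (-2)·-1.289) / (7) = 1.005
  q = (-11 - (-1)·1.293 - (1)·-1.289) / (5) = -1.684
  r = (-4 - (2)·1.293 - (-3)·-2.154) / (8) = -1.631
Change: (-0.288, 0.470, -0.342) → max |·| = 0.470

0.470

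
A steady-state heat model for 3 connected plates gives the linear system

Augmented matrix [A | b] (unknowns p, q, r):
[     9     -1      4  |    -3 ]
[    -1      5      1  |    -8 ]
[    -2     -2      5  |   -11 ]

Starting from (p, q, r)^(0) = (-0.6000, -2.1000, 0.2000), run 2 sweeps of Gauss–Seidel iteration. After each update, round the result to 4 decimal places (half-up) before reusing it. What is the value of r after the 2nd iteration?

Iteration 1:
  p = (-3 - (-1)·-2.1000 - (4)·0.2000) / (9) = -0.6556
  q = (-8 - (-1)·-0.6556 - (1)·0.2000) / (5) = -1.7711
  r = (-11 - (-2)·-0.6556 - (-2)·-1.7711) / (5) = -3.1707
Iteration 2:
  p = (-3 - (-1)·-1.7711 - (4)·-3.1707) / (9) = 0.8791
  q = (-8 - (-1)·0.8791 - (1)·-3.1707) / (5) = -0.7900
  r = (-11 - (-2)·0.8791 - (-2)·-0.7900) / (5) = -2.1644

-2.1644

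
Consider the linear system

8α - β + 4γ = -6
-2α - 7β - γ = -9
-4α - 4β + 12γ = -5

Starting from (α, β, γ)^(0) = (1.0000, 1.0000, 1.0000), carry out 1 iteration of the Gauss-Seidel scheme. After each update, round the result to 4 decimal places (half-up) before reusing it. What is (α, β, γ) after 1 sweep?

(-1.1250, 1.4643, -0.3036)

Iteration 1:
  α = (-6 - (-1)·1.0000 - (4)·1.0000) / (8) = -1.1250
  β = (-9 - (-2)·-1.1250 - (-1)·1.0000) / (-7) = 1.4643
  γ = (-5 - (-4)·-1.1250 - (-4)·1.4643) / (12) = -0.3036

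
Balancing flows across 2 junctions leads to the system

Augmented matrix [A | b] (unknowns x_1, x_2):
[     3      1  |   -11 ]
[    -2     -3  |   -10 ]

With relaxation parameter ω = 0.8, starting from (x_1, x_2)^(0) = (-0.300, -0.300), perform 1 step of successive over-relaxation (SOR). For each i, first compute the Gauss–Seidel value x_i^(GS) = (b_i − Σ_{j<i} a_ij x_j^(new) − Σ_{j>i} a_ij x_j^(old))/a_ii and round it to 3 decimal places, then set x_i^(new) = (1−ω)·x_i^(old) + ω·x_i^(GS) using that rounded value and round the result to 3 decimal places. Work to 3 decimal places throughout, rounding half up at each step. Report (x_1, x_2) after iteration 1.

Iteration 1:
  x_1: GS value = (-11 - (1)·-0.300) / (3) = -3.567;  x_1 ← (1−ω)·-0.300 + ω·-3.567 = -2.914
  x_2: GS value = (-10 - (-2)·-2.914) / (-3) = 5.276;  x_2 ← (1−ω)·-0.300 + ω·5.276 = 4.161

(-2.914, 4.161)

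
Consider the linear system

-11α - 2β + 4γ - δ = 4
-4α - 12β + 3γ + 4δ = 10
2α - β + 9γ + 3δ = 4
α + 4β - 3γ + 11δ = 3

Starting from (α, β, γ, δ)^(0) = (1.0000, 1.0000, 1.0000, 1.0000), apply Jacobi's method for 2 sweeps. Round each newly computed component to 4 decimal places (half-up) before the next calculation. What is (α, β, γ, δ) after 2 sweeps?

(-0.2658, -0.7121, 0.4099, 0.5096)

Iteration 1:
  α = (4 - (-2)·1.0000 - (4)·1.0000 - (-1)·1.0000) / (-11) = -0.2727
  β = (10 - (-4)·1.0000 - (3)·1.0000 - (4)·1.0000) / (-12) = -0.5833
  γ = (4 - (2)·1.0000 - (-1)·1.0000 - (3)·1.0000) / (9) = 0.0000
  δ = (3 - (1)·1.0000 - (4)·1.0000 - (-3)·1.0000) / (11) = 0.0909
Iteration 2:
  α = (4 - (-2)·-0.5833 - (4)·0.0000 - (-1)·0.0909) / (-11) = -0.2658
  β = (10 - (-4)·-0.2727 - (3)·0.0000 - (4)·0.0909) / (-12) = -0.7121
  γ = (4 - (2)·-0.2727 - (-1)·-0.5833 - (3)·0.0909) / (9) = 0.4099
  δ = (3 - (1)·-0.2727 - (4)·-0.5833 - (-3)·0.0000) / (11) = 0.5096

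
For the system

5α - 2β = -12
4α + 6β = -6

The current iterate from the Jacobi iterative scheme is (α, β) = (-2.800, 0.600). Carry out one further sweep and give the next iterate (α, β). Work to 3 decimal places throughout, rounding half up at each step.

One sweep:
  α = (-12 - (-2)·0.600) / (5) = -2.160
  β = (-6 - (4)·-2.800) / (6) = 0.867

(-2.160, 0.867)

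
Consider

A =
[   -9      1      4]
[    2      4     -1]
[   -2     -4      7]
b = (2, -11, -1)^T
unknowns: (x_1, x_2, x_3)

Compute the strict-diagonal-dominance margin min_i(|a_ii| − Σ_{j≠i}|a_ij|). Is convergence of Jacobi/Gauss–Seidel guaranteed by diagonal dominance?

row 1: |-9| − (1+4) = 4
row 2: |4| − (2+1) = 1
row 3: |7| − (2+4) = 1
minimum over rows = 1 → strictly diagonally dominant (convergence guaranteed)

1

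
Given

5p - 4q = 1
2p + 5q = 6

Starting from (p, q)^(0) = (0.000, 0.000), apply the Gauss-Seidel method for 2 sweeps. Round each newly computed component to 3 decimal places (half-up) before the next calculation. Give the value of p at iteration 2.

1.096

Iteration 1:
  p = (1 - (-4)·0.000) / (5) = 0.200
  q = (6 - (2)·0.200) / (5) = 1.120
Iteration 2:
  p = (1 - (-4)·1.120) / (5) = 1.096
  q = (6 - (2)·1.096) / (5) = 0.762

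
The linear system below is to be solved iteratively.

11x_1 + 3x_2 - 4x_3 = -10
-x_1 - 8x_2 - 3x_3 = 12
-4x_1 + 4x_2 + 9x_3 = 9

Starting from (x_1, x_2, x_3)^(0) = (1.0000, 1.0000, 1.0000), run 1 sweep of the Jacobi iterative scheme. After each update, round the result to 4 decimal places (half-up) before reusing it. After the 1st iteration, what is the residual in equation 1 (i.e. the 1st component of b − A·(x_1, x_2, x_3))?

9.0002

Iteration 1:
  x_1 = (-10 - (3)·1.0000 - (-4)·1.0000) / (11) = -0.8182
  x_2 = (12 - (-1)·1.0000 - (-3)·1.0000) / (-8) = -2.0000
  x_3 = (9 - (-4)·1.0000 - (4)·1.0000) / (9) = 1.0000
Residual b − A·x = (9.0002, -1.8182, 4.7272)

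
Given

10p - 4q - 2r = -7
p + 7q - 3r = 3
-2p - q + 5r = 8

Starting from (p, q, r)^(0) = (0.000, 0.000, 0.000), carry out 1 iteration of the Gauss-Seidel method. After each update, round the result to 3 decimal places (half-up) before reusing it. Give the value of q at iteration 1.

0.529

Iteration 1:
  p = (-7 - (-4)·0.000 - (-2)·0.000) / (10) = -0.700
  q = (3 - (1)·-0.700 - (-3)·0.000) / (7) = 0.529
  r = (8 - (-2)·-0.700 - (-1)·0.529) / (5) = 1.426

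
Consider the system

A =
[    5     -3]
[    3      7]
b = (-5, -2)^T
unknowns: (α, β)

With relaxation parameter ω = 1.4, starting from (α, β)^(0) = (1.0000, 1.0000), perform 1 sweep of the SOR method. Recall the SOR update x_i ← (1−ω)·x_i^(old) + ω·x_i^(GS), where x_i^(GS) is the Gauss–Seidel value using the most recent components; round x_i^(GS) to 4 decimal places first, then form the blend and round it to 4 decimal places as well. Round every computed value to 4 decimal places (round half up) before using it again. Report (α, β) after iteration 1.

Iteration 1:
  α: GS value = (-5 - (-3)·1.0000) / (5) = -0.4000;  α ← (1−ω)·1.0000 + ω·-0.4000 = -0.9600
  β: GS value = (-2 - (3)·-0.9600) / (7) = 0.1257;  β ← (1−ω)·1.0000 + ω·0.1257 = -0.2240

(-0.9600, -0.2240)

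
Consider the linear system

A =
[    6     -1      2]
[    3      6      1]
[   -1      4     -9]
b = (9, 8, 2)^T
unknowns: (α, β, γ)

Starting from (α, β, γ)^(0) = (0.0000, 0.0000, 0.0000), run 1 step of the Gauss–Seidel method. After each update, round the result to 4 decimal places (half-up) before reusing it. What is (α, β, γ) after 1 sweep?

Iteration 1:
  α = (9 - (-1)·0.0000 - (2)·0.0000) / (6) = 1.5000
  β = (8 - (3)·1.5000 - (1)·0.0000) / (6) = 0.5833
  γ = (2 - (-1)·1.5000 - (4)·0.5833) / (-9) = -0.1296

(1.5000, 0.5833, -0.1296)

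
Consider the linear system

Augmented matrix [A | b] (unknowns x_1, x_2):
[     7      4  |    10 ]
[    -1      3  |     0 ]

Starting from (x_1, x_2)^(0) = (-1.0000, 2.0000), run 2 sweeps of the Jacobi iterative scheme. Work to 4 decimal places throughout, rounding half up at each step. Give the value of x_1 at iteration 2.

1.6190

Iteration 1:
  x_1 = (10 - (4)·2.0000) / (7) = 0.2857
  x_2 = (0 - (-1)·-1.0000) / (3) = -0.3333
Iteration 2:
  x_1 = (10 - (4)·-0.3333) / (7) = 1.6190
  x_2 = (0 - (-1)·0.2857) / (3) = 0.0952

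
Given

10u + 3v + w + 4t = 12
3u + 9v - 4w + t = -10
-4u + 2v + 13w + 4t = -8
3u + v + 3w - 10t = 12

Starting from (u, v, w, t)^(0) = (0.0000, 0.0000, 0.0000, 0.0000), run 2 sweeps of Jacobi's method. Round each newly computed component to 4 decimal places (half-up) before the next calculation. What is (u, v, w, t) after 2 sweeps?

Iteration 1:
  u = (12 - (3)·0.0000 - (1)·0.0000 - (4)·0.0000) / (10) = 1.2000
  v = (-10 - (3)·0.0000 - (-4)·0.0000 - (1)·0.0000) / (9) = -1.1111
  w = (-8 - (-4)·0.0000 - (2)·0.0000 - (4)·0.0000) / (13) = -0.6154
  t = (12 - (3)·0.0000 - (1)·0.0000 - (3)·0.0000) / (-10) = -1.2000
Iteration 2:
  u = (12 - (3)·-1.1111 - (1)·-0.6154 - (4)·-1.2000) / (10) = 2.0749
  v = (-10 - (3)·1.2000 - (-4)·-0.6154 - (1)·-1.2000) / (9) = -1.6513
  w = (-8 - (-4)·1.2000 - (2)·-1.1111 - (4)·-1.2000) / (13) = 0.2940
  t = (12 - (3)·1.2000 - (1)·-1.1111 - (3)·-0.6154) / (-10) = -1.1357

(2.0749, -1.6513, 0.2940, -1.1357)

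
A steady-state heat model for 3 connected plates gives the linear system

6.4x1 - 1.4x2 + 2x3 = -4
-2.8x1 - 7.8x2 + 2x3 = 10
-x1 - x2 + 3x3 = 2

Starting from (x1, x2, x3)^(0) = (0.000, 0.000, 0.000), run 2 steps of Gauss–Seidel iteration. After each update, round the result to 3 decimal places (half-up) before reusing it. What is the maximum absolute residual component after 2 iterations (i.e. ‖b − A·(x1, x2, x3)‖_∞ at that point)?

Iteration 1:
  x1 = (-4 - (-1.4)·0.000 - (2)·0.000) / (6.4) = -0.625
  x2 = (10 - (-2.8)·-0.625 - (2)·0.000) / (-7.8) = -1.058
  x3 = (2 - (-1)·-0.625 - (-1)·-1.058) / (3) = 0.106
Iteration 2:
  x1 = (-4 - (-1.4)·-1.058 - (2)·0.106) / (6.4) = -0.890
  x2 = (10 - (-2.8)·-0.890 - (2)·0.106) / (-7.8) = -0.935
  x3 = (2 - (-1)·-0.890 - (-1)·-0.935) / (3) = 0.058
Residual b − A·x = (0.271, 0.099, 0.001); ∞-norm = 0.271

0.271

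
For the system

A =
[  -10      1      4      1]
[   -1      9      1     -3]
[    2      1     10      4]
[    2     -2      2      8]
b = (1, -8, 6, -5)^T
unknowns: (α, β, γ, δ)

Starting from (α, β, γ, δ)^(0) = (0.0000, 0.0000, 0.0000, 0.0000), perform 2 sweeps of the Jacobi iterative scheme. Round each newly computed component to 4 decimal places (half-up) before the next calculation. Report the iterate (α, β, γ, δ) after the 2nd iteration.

Iteration 1:
  α = (1 - (1)·0.0000 - (4)·0.0000 - (1)·0.0000) / (-10) = -0.1000
  β = (-8 - (-1)·0.0000 - (1)·0.0000 - (-3)·0.0000) / (9) = -0.8889
  γ = (6 - (2)·0.0000 - (1)·0.0000 - (4)·0.0000) / (10) = 0.6000
  δ = (-5 - (2)·0.0000 - (-2)·0.0000 - (2)·0.0000) / (8) = -0.6250
Iteration 2:
  α = (1 - (1)·-0.8889 - (4)·0.6000 - (1)·-0.6250) / (-10) = -0.0114
  β = (-8 - (-1)·-0.1000 - (1)·0.6000 - (-3)·-0.6250) / (9) = -1.1750
  γ = (6 - (2)·-0.1000 - (1)·-0.8889 - (4)·-0.6250) / (10) = 0.9589
  δ = (-5 - (2)·-0.1000 - (-2)·-0.8889 - (2)·0.6000) / (8) = -0.9722

(-0.0114, -1.1750, 0.9589, -0.9722)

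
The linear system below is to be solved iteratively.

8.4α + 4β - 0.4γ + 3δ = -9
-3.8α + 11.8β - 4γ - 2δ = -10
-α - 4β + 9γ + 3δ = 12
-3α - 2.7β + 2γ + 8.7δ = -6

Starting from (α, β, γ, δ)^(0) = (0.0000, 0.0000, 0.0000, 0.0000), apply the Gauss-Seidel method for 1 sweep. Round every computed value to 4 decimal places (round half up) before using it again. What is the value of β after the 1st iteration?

-1.1925

Iteration 1:
  α = (-9 - (4)·0.0000 - (-0.4)·0.0000 - (3)·0.0000) / (8.4) = -1.0714
  β = (-10 - (-3.8)·-1.0714 - (-4)·0.0000 - (-2)·0.0000) / (11.8) = -1.1925
  γ = (12 - (-1)·-1.0714 - (-4)·-1.1925 - (3)·0.0000) / (9) = 0.6843
  δ = (-6 - (-3)·-1.0714 - (-2.7)·-1.1925 - (2)·0.6843) / (8.7) = -1.5865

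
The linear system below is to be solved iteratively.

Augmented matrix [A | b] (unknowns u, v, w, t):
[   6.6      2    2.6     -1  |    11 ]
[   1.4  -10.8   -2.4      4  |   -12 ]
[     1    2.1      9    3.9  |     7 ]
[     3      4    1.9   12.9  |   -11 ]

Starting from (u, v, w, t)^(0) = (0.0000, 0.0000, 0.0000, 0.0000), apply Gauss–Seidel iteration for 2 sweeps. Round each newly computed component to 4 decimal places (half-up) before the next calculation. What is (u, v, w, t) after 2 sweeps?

(0.8964, 0.5372, 1.2867, -1.4173)

Iteration 1:
  u = (11 - (2)·0.0000 - (2.6)·0.0000 - (-1)·0.0000) / (6.6) = 1.6667
  v = (-12 - (1.4)·1.6667 - (-2.4)·0.0000 - (4)·0.0000) / (-10.8) = 1.3272
  w = (7 - (1)·1.6667 - (2.1)·1.3272 - (3.9)·0.0000) / (9) = 0.2829
  t = (-11 - (3)·1.6667 - (4)·1.3272 - (1.9)·0.2829) / (12.9) = -1.6935
Iteration 2:
  u = (11 - (2)·1.3272 - (2.6)·0.2829 - (-1)·-1.6935) / (6.6) = 0.8964
  v = (-12 - (1.4)·0.8964 - (-2.4)·0.2829 - (4)·-1.6935) / (-10.8) = 0.5372
  w = (7 - (1)·0.8964 - (2.1)·0.5372 - (3.9)·-1.6935) / (9) = 1.2867
  t = (-11 - (3)·0.8964 - (4)·0.5372 - (1.9)·1.2867) / (12.9) = -1.4173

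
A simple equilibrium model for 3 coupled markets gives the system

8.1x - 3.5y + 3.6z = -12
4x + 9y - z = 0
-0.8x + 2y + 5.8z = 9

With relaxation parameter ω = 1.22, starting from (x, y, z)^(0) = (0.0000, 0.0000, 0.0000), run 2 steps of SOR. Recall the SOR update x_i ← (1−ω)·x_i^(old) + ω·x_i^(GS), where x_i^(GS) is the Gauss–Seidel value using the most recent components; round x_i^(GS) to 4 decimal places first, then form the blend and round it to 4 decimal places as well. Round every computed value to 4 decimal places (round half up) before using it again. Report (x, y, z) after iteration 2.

(-1.5312, 0.7742, 1.0509)

Iteration 1:
  x: GS value = (-12 - (-3.5)·0.0000 - (3.6)·0.0000) / (8.1) = -1.4815;  x ← (1−ω)·0.0000 + ω·-1.4815 = -1.8074
  y: GS value = (0 - (4)·-1.8074 - (-1)·0.0000) / (9) = 0.8033;  y ← (1−ω)·0.0000 + ω·0.8033 = 0.9800
  z: GS value = (9 - (-0.8)·-1.8074 - (2)·0.9800) / (5.8) = 0.9645;  z ← (1−ω)·0.0000 + ω·0.9645 = 1.1767
Iteration 2:
  x: GS value = (-12 - (-3.5)·0.9800 - (3.6)·1.1767) / (8.1) = -1.5810;  x ← (1−ω)·-1.8074 + ω·-1.5810 = -1.5312
  y: GS value = (0 - (4)·-1.5312 - (-1)·1.1767) / (9) = 0.8113;  y ← (1−ω)·0.9800 + ω·0.8113 = 0.7742
  z: GS value = (9 - (-0.8)·-1.5312 - (2)·0.7742) / (5.8) = 1.0736;  z ← (1−ω)·1.1767 + ω·1.0736 = 1.0509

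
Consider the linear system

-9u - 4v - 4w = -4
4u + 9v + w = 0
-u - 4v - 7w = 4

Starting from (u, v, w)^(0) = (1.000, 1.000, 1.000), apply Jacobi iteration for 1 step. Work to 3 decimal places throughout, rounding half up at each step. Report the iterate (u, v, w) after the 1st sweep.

Iteration 1:
  u = (-4 - (-4)·1.000 - (-4)·1.000) / (-9) = -0.444
  v = (0 - (4)·1.000 - (1)·1.000) / (9) = -0.556
  w = (4 - (-1)·1.000 - (-4)·1.000) / (-7) = -1.286

(-0.444, -0.556, -1.286)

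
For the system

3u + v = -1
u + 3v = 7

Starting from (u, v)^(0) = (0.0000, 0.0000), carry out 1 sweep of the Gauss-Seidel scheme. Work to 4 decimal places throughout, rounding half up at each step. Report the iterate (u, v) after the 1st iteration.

(-0.3333, 2.4444)

Iteration 1:
  u = (-1 - (1)·0.0000) / (3) = -0.3333
  v = (7 - (1)·-0.3333) / (3) = 2.4444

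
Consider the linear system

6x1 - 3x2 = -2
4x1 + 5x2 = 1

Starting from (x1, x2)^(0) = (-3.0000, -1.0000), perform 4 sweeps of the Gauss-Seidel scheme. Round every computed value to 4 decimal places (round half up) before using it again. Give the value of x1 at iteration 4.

Iteration 1:
  x1 = (-2 - (-3)·-1.0000) / (6) = -0.8333
  x2 = (1 - (4)·-0.8333) / (5) = 0.8666
Iteration 2:
  x1 = (-2 - (-3)·0.8666) / (6) = 0.1000
  x2 = (1 - (4)·0.1000) / (5) = 0.1200
Iteration 3:
  x1 = (-2 - (-3)·0.1200) / (6) = -0.2733
  x2 = (1 - (4)·-0.2733) / (5) = 0.4186
Iteration 4:
  x1 = (-2 - (-3)·0.4186) / (6) = -0.1240
  x2 = (1 - (4)·-0.1240) / (5) = 0.2992

-0.1240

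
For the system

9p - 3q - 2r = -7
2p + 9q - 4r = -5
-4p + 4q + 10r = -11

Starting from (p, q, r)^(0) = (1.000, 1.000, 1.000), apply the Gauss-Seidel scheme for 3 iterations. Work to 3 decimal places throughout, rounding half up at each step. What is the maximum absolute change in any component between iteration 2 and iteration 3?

Iteration 1:
  p = (-7 - (-3)·1.000 - (-2)·1.000) / (9) = -0.222
  q = (-5 - (2)·-0.222 - (-4)·1.000) / (9) = -0.062
  r = (-11 - (-4)·-0.222 - (4)·-0.062) / (10) = -1.164
Iteration 2:
  p = (-7 - (-3)·-0.062 - (-2)·-1.164) / (9) = -1.057
  q = (-5 - (2)·-1.057 - (-4)·-1.164) / (9) = -0.838
  r = (-11 - (-4)·-1.057 - (4)·-0.838) / (10) = -1.188
Iteration 3:
  p = (-7 - (-3)·-0.838 - (-2)·-1.188) / (9) = -1.321
  q = (-5 - (2)·-1.321 - (-4)·-1.188) / (9) = -0.790
  r = (-11 - (-4)·-1.321 - (4)·-0.790) / (10) = -1.312
Change: (-0.264, 0.048, -0.124) → max |·| = 0.264

0.264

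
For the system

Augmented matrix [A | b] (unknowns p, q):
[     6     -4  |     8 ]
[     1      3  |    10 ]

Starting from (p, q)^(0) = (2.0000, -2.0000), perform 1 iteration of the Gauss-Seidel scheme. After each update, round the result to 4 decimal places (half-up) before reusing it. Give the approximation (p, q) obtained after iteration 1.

(0.0000, 3.3333)

Iteration 1:
  p = (8 - (-4)·-2.0000) / (6) = 0.0000
  q = (10 - (1)·0.0000) / (3) = 3.3333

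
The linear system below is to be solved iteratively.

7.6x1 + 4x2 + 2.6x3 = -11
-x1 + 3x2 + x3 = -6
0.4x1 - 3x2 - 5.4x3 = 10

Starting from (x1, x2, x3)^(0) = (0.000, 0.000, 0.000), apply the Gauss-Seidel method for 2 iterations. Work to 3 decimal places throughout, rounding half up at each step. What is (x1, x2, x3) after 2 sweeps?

Iteration 1:
  x1 = (-11 - (4)·0.000 - (2.6)·0.000) / (7.6) = -1.447
  x2 = (-6 - (-1)·-1.447 - (1)·0.000) / (3) = -2.482
  x3 = (10 - (0.4)·-1.447 - (-3)·-2.482) / (-5.4) = -0.580
Iteration 2:
  x1 = (-11 - (4)·-2.482 - (2.6)·-0.580) / (7.6) = 0.057
  x2 = (-6 - (-1)·0.057 - (1)·-0.580) / (3) = -1.788
  x3 = (10 - (0.4)·0.057 - (-3)·-1.788) / (-5.4) = -0.854

(0.057, -1.788, -0.854)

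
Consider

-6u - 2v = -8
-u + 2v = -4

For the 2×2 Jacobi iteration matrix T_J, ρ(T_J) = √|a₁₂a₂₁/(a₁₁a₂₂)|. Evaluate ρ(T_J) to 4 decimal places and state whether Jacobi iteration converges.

0.4082

a₁₂a₂₁/(a₁₁a₂₂) = (-2)·(-1) / ((-6)·(2)) = -0.166667
ρ = √|-0.166667| = √0.166667 = 0.4082
ρ < 1, so Jacobi converges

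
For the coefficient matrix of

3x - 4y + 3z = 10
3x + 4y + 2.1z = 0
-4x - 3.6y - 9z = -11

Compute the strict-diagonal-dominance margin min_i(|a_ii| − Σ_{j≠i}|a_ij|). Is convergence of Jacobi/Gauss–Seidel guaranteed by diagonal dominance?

-4

row 1: |3| − (4+3) = -4
row 2: |4| − (3+2.1) = -1.1
row 3: |-9| − (4+3.6) = 1.4
minimum over rows = -4 → not strictly diagonally dominant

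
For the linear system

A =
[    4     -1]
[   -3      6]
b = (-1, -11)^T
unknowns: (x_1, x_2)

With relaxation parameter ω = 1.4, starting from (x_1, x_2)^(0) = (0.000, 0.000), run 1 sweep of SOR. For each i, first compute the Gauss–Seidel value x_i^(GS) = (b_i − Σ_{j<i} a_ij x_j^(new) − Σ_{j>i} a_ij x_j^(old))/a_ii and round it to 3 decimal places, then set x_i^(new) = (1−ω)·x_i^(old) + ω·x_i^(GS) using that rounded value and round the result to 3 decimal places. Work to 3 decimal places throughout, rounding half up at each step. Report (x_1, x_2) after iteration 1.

(-0.350, -2.811)

Iteration 1:
  x_1: GS value = (-1 - (-1)·0.000) / (4) = -0.250;  x_1 ← (1−ω)·0.000 + ω·-0.250 = -0.350
  x_2: GS value = (-11 - (-3)·-0.350) / (6) = -2.008;  x_2 ← (1−ω)·0.000 + ω·-2.008 = -2.811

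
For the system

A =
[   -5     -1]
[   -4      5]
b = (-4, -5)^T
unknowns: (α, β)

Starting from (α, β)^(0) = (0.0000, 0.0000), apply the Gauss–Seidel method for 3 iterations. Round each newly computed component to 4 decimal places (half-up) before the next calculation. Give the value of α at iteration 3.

0.8605

Iteration 1:
  α = (-4 - (-1)·0.0000) / (-5) = 0.8000
  β = (-5 - (-4)·0.8000) / (5) = -0.3600
Iteration 2:
  α = (-4 - (-1)·-0.3600) / (-5) = 0.8720
  β = (-5 - (-4)·0.8720) / (5) = -0.3024
Iteration 3:
  α = (-4 - (-1)·-0.3024) / (-5) = 0.8605
  β = (-5 - (-4)·0.8605) / (5) = -0.3116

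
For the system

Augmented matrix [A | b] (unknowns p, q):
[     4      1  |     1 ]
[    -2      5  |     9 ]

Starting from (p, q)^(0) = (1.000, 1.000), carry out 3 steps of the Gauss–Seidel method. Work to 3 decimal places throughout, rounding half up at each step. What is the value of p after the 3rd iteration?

-0.180

Iteration 1:
  p = (1 - (1)·1.000) / (4) = 0.000
  q = (9 - (-2)·0.000) / (5) = 1.800
Iteration 2:
  p = (1 - (1)·1.800) / (4) = -0.200
  q = (9 - (-2)·-0.200) / (5) = 1.720
Iteration 3:
  p = (1 - (1)·1.720) / (4) = -0.180
  q = (9 - (-2)·-0.180) / (5) = 1.728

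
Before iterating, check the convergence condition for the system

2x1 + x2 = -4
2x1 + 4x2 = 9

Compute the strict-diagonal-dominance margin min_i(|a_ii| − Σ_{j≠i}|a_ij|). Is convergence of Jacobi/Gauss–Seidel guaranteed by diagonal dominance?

1

row 1: |2| − (1) = 1
row 2: |4| − (2) = 2
minimum over rows = 1 → strictly diagonally dominant (convergence guaranteed)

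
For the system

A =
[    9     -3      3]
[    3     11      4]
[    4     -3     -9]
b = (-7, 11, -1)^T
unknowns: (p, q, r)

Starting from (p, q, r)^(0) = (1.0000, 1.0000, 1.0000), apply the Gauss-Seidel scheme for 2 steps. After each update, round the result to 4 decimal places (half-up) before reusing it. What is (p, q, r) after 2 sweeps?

(-0.3225, 1.2761, -0.4576)

Iteration 1:
  p = (-7 - (-3)·1.0000 - (3)·1.0000) / (9) = -0.7778
  q = (11 - (3)·-0.7778 - (4)·1.0000) / (11) = 0.8485
  r = (-1 - (4)·-0.7778 - (-3)·0.8485) / (-9) = -0.5174
Iteration 2:
  p = (-7 - (-3)·0.8485 - (3)·-0.5174) / (9) = -0.3225
  q = (11 - (3)·-0.3225 - (4)·-0.5174) / (11) = 1.2761
  r = (-1 - (4)·-0.3225 - (-3)·1.2761) / (-9) = -0.4576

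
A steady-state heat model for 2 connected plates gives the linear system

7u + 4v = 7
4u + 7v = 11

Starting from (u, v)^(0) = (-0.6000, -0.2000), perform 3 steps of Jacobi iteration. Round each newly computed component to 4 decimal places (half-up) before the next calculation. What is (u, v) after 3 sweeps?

(0.4659, 1.6251)

Iteration 1:
  u = (7 - (4)·-0.2000) / (7) = 1.1143
  v = (11 - (4)·-0.6000) / (7) = 1.9143
Iteration 2:
  u = (7 - (4)·1.9143) / (7) = -0.0939
  v = (11 - (4)·1.1143) / (7) = 0.9347
Iteration 3:
  u = (7 - (4)·0.9347) / (7) = 0.4659
  v = (11 - (4)·-0.0939) / (7) = 1.6251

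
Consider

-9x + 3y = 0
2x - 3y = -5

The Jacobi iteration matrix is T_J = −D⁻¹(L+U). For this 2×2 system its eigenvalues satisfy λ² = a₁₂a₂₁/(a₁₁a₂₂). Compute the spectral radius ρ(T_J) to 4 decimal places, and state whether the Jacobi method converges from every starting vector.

0.4714

a₁₂a₂₁/(a₁₁a₂₂) = (3)·(2) / ((-9)·(-3)) = 0.222222
ρ = √|0.222222| = √0.222222 = 0.4714
ρ < 1, so Jacobi converges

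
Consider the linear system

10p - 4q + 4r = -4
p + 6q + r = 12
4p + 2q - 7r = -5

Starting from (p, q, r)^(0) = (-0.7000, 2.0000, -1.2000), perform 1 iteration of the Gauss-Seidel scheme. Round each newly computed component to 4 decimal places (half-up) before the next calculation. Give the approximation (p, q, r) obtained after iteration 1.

(0.8800, 2.0533, 1.8038)

Iteration 1:
  p = (-4 - (-4)·2.0000 - (4)·-1.2000) / (10) = 0.8800
  q = (12 - (1)·0.8800 - (1)·-1.2000) / (6) = 2.0533
  r = (-5 - (4)·0.8800 - (2)·2.0533) / (-7) = 1.8038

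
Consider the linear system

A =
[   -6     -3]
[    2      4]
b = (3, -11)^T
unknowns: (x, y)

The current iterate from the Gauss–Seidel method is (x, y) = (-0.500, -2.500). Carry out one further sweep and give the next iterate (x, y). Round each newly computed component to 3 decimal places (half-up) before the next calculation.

(0.750, -3.125)

One sweep:
  x = (3 - (-3)·-2.500) / (-6) = 0.750
  y = (-11 - (2)·0.750) / (4) = -3.125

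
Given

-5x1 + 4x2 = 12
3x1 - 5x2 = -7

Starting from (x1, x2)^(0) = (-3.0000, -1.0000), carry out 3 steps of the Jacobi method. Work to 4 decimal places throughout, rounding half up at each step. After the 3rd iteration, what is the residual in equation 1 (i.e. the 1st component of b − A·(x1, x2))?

Iteration 1:
  x1 = (12 - (4)·-1.0000) / (-5) = -3.2000
  x2 = (-7 - (3)·-3.0000) / (-5) = -0.4000
Iteration 2:
  x1 = (12 - (4)·-0.4000) / (-5) = -2.7200
  x2 = (-7 - (3)·-3.2000) / (-5) = -0.5200
Iteration 3:
  x1 = (12 - (4)·-0.5200) / (-5) = -2.8160
  x2 = (-7 - (3)·-2.7200) / (-5) = -0.2320
Residual b − A·x = (-1.1520, 0.2880)

-1.1520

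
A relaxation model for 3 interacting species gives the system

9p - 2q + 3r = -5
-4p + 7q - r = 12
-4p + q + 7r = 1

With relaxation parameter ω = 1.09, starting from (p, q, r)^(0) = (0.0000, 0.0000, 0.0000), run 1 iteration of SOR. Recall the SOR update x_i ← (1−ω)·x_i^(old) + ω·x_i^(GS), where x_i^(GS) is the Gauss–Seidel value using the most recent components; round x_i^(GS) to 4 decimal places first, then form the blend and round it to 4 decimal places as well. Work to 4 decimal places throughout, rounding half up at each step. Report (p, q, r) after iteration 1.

Iteration 1:
  p: GS value = (-5 - (-2)·0.0000 - (3)·0.0000) / (9) = -0.5556;  p ← (1−ω)·0.0000 + ω·-0.5556 = -0.6056
  q: GS value = (12 - (-4)·-0.6056 - (-1)·0.0000) / (7) = 1.3682;  q ← (1−ω)·0.0000 + ω·1.3682 = 1.4913
  r: GS value = (1 - (-4)·-0.6056 - (1)·1.4913) / (7) = -0.4162;  r ← (1−ω)·0.0000 + ω·-0.4162 = -0.4537

(-0.6056, 1.4913, -0.4537)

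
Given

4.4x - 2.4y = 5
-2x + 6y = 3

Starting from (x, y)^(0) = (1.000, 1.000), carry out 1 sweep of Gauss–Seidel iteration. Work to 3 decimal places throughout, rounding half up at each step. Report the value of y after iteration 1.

1.061

Iteration 1:
  x = (5 - (-2.4)·1.000) / (4.4) = 1.682
  y = (3 - (-2)·1.682) / (6) = 1.061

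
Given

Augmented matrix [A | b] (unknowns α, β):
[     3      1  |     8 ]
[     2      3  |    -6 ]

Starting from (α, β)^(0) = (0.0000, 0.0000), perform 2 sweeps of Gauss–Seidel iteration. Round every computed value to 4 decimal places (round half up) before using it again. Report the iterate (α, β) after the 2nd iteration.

(3.9259, -4.6173)

Iteration 1:
  α = (8 - (1)·0.0000) / (3) = 2.6667
  β = (-6 - (2)·2.6667) / (3) = -3.7778
Iteration 2:
  α = (8 - (1)·-3.7778) / (3) = 3.9259
  β = (-6 - (2)·3.9259) / (3) = -4.6173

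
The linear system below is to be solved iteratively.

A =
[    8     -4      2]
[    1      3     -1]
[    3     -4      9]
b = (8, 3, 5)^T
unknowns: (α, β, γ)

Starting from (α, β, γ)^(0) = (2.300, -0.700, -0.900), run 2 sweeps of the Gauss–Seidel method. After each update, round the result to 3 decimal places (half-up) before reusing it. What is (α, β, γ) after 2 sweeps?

(1.093, 0.784, 0.540)

Iteration 1:
  α = (8 - (-4)·-0.700 - (2)·-0.900) / (8) = 0.875
  β = (3 - (1)·0.875 - (-1)·-0.900) / (3) = 0.408
  γ = (5 - (3)·0.875 - (-4)·0.408) / (9) = 0.445
Iteration 2:
  α = (8 - (-4)·0.408 - (2)·0.445) / (8) = 1.093
  β = (3 - (1)·1.093 - (-1)·0.445) / (3) = 0.784
  γ = (5 - (3)·1.093 - (-4)·0.784) / (9) = 0.540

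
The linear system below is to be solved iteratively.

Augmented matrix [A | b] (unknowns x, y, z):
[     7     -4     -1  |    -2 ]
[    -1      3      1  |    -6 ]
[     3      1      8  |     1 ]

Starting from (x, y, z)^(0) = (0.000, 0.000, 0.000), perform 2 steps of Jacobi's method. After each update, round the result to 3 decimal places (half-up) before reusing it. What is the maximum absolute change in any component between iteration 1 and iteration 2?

1.125

Iteration 1:
  x = (-2 - (-4)·0.000 - (-1)·0.000) / (7) = -0.286
  y = (-6 - (-1)·0.000 - (1)·0.000) / (3) = -2.000
  z = (1 - (3)·0.000 - (1)·0.000) / (8) = 0.125
Iteration 2:
  x = (-2 - (-4)·-2.000 - (-1)·0.125) / (7) = -1.411
  y = (-6 - (-1)·-0.286 - (1)·0.125) / (3) = -2.137
  z = (1 - (3)·-0.286 - (1)·-2.000) / (8) = 0.482
Change: (-1.125, -0.137, 0.357) → max |·| = 1.125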